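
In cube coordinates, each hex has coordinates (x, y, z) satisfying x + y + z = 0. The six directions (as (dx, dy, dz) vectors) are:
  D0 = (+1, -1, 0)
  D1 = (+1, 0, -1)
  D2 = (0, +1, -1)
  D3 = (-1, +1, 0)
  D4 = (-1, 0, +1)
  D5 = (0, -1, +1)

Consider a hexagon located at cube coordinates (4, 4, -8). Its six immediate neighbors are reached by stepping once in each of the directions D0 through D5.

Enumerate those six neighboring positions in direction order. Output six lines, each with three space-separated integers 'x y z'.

Center: (4, 4, -8). Add each direction:
  D0: (4, 4, -8) + (1, -1, 0) = (5, 3, -8)
  D1: (4, 4, -8) + (1, 0, -1) = (5, 4, -9)
  D2: (4, 4, -8) + (0, 1, -1) = (4, 5, -9)
  D3: (4, 4, -8) + (-1, 1, 0) = (3, 5, -8)
  D4: (4, 4, -8) + (-1, 0, 1) = (3, 4, -7)
  D5: (4, 4, -8) + (0, -1, 1) = (4, 3, -7)

Answer: 5 3 -8
5 4 -9
4 5 -9
3 5 -8
3 4 -7
4 3 -7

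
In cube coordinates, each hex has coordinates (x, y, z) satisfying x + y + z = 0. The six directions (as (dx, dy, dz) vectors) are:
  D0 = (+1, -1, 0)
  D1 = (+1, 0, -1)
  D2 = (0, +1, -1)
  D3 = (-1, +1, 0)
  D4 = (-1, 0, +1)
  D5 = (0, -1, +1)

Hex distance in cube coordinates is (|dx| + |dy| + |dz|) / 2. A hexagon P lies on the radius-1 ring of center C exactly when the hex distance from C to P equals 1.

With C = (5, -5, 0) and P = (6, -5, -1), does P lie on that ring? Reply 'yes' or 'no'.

Answer: yes

Derivation:
|px - cx| = |6 - 5| = 1
|py - cy| = |-5 - (-5)| = 0
|pz - cz| = |-1 - 0| = 1
distance = (1+0+1)/2 = 2/2 = 1
radius = 1; distance == radius -> yes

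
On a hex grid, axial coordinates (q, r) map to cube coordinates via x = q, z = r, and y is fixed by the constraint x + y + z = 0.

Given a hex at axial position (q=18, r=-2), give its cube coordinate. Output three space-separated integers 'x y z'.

Answer: 18 -16 -2

Derivation:
x = q = 18
z = r = -2
y = -x - z = -(18) - (-2) = -16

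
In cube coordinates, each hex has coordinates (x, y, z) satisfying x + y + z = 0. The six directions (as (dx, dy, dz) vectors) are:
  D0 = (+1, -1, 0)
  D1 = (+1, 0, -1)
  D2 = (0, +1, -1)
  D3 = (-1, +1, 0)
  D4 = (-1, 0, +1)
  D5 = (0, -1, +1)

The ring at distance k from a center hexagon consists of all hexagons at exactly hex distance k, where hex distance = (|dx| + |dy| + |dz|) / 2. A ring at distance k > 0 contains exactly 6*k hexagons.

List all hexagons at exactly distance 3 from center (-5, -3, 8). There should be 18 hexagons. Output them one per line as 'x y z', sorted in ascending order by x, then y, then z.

Answer: -8 -3 11
-8 -2 10
-8 -1 9
-8 0 8
-7 -4 11
-7 0 7
-6 -5 11
-6 0 6
-5 -6 11
-5 0 5
-4 -6 10
-4 -1 5
-3 -6 9
-3 -2 5
-2 -6 8
-2 -5 7
-2 -4 6
-2 -3 5

Derivation:
Walk ring at distance 3 from (-5, -3, 8):
Start at center + D4*3 = (-8, -3, 11)
  hex 0: (-8, -3, 11)
  hex 1: (-7, -4, 11)
  hex 2: (-6, -5, 11)
  hex 3: (-5, -6, 11)
  hex 4: (-4, -6, 10)
  hex 5: (-3, -6, 9)
  hex 6: (-2, -6, 8)
  hex 7: (-2, -5, 7)
  hex 8: (-2, -4, 6)
  hex 9: (-2, -3, 5)
  hex 10: (-3, -2, 5)
  hex 11: (-4, -1, 5)
  hex 12: (-5, 0, 5)
  hex 13: (-6, 0, 6)
  hex 14: (-7, 0, 7)
  hex 15: (-8, 0, 8)
  hex 16: (-8, -1, 9)
  hex 17: (-8, -2, 10)
Sorted: 18 hexes.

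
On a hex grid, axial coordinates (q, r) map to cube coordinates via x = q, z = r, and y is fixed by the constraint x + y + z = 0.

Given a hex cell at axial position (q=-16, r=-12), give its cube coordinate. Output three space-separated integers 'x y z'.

Answer: -16 28 -12

Derivation:
x = q = -16
z = r = -12
y = -x - z = -(-16) - (-12) = 28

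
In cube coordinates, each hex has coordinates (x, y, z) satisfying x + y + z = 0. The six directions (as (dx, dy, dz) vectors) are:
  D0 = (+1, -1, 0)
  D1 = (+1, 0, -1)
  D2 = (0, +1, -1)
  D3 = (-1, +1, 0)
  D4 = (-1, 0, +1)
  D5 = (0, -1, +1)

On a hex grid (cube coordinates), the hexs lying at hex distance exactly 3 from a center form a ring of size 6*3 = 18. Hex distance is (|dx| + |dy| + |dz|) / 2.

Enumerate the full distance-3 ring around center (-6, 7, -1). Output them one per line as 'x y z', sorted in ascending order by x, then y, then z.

Walk ring at distance 3 from (-6, 7, -1):
Start at center + D4*3 = (-9, 7, 2)
  hex 0: (-9, 7, 2)
  hex 1: (-8, 6, 2)
  hex 2: (-7, 5, 2)
  hex 3: (-6, 4, 2)
  hex 4: (-5, 4, 1)
  hex 5: (-4, 4, 0)
  hex 6: (-3, 4, -1)
  hex 7: (-3, 5, -2)
  hex 8: (-3, 6, -3)
  hex 9: (-3, 7, -4)
  hex 10: (-4, 8, -4)
  hex 11: (-5, 9, -4)
  hex 12: (-6, 10, -4)
  hex 13: (-7, 10, -3)
  hex 14: (-8, 10, -2)
  hex 15: (-9, 10, -1)
  hex 16: (-9, 9, 0)
  hex 17: (-9, 8, 1)
Sorted: 18 hexes.

Answer: -9 7 2
-9 8 1
-9 9 0
-9 10 -1
-8 6 2
-8 10 -2
-7 5 2
-7 10 -3
-6 4 2
-6 10 -4
-5 4 1
-5 9 -4
-4 4 0
-4 8 -4
-3 4 -1
-3 5 -2
-3 6 -3
-3 7 -4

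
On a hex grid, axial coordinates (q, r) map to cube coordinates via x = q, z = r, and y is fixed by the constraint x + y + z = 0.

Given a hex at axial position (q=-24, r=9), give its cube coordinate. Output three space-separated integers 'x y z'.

x = q = -24
z = r = 9
y = -x - z = -(-24) - (9) = 15

Answer: -24 15 9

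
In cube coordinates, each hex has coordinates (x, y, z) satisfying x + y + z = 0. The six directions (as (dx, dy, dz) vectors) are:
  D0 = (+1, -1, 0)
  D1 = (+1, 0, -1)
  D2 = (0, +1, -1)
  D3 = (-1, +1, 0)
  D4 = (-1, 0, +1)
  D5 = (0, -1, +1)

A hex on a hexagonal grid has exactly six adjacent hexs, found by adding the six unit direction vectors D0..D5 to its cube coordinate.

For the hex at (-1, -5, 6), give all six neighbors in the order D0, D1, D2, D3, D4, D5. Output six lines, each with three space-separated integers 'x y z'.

Answer: 0 -6 6
0 -5 5
-1 -4 5
-2 -4 6
-2 -5 7
-1 -6 7

Derivation:
Center: (-1, -5, 6). Add each direction:
  D0: (-1, -5, 6) + (1, -1, 0) = (0, -6, 6)
  D1: (-1, -5, 6) + (1, 0, -1) = (0, -5, 5)
  D2: (-1, -5, 6) + (0, 1, -1) = (-1, -4, 5)
  D3: (-1, -5, 6) + (-1, 1, 0) = (-2, -4, 6)
  D4: (-1, -5, 6) + (-1, 0, 1) = (-2, -5, 7)
  D5: (-1, -5, 6) + (0, -1, 1) = (-1, -6, 7)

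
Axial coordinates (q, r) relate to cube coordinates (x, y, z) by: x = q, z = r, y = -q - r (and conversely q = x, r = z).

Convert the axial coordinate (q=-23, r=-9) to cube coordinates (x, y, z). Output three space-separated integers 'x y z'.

x = q = -23
z = r = -9
y = -x - z = -(-23) - (-9) = 32

Answer: -23 32 -9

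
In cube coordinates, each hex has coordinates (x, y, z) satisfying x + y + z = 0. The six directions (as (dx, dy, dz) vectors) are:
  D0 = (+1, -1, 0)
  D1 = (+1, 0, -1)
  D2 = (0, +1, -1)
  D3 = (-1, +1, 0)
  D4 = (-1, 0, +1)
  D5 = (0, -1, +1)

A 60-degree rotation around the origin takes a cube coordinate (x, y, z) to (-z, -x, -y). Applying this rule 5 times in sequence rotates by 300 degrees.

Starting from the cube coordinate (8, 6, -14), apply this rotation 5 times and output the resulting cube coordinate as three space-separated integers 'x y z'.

Start: (8, 6, -14)
Step 1: (8, 6, -14) -> (-(-14), -(8), -(6)) = (14, -8, -6)
Step 2: (14, -8, -6) -> (-(-6), -(14), -(-8)) = (6, -14, 8)
Step 3: (6, -14, 8) -> (-(8), -(6), -(-14)) = (-8, -6, 14)
Step 4: (-8, -6, 14) -> (-(14), -(-8), -(-6)) = (-14, 8, 6)
Step 5: (-14, 8, 6) -> (-(6), -(-14), -(8)) = (-6, 14, -8)

Answer: -6 14 -8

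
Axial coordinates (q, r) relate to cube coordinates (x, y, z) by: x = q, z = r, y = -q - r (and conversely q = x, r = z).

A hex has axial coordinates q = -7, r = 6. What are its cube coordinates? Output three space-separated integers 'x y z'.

x = q = -7
z = r = 6
y = -x - z = -(-7) - (6) = 1

Answer: -7 1 6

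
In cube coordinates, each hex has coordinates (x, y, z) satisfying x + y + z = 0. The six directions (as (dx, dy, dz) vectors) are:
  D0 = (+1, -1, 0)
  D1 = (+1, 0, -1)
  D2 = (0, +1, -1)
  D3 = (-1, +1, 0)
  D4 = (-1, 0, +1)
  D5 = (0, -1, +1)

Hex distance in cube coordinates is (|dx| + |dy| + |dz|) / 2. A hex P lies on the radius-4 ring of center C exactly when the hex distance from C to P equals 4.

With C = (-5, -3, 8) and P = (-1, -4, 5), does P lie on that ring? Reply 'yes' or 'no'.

|px - cx| = |-1 - (-5)| = 4
|py - cy| = |-4 - (-3)| = 1
|pz - cz| = |5 - 8| = 3
distance = (4+1+3)/2 = 8/2 = 4
radius = 4; distance == radius -> yes

Answer: yes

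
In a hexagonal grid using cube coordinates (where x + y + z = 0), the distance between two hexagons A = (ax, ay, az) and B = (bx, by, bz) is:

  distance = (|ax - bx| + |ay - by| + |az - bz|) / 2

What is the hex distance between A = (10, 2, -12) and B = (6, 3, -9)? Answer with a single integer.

|ax - bx| = |10 - 6| = 4
|ay - by| = |2 - 3| = 1
|az - bz| = |-12 - (-9)| = 3
distance = (4 + 1 + 3) / 2 = 8 / 2 = 4

Answer: 4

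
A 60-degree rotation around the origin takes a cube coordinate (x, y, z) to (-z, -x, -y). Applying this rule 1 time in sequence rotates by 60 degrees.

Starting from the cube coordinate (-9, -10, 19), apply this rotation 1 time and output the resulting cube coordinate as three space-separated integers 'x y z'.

Start: (-9, -10, 19)
Step 1: (-9, -10, 19) -> (-(19), -(-9), -(-10)) = (-19, 9, 10)

Answer: -19 9 10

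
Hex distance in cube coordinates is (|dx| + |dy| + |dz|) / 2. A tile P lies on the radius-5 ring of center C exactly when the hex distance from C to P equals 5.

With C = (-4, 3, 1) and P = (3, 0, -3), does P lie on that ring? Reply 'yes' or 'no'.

Answer: no

Derivation:
|px - cx| = |3 - (-4)| = 7
|py - cy| = |0 - 3| = 3
|pz - cz| = |-3 - 1| = 4
distance = (7+3+4)/2 = 14/2 = 7
radius = 5; distance != radius -> no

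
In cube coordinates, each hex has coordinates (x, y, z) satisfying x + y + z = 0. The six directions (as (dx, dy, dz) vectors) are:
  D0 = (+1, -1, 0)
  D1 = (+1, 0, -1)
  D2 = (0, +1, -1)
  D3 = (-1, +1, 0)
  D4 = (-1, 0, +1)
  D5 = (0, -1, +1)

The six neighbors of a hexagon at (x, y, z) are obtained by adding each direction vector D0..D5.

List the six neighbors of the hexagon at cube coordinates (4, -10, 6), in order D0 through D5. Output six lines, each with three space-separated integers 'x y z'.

Answer: 5 -11 6
5 -10 5
4 -9 5
3 -9 6
3 -10 7
4 -11 7

Derivation:
Center: (4, -10, 6). Add each direction:
  D0: (4, -10, 6) + (1, -1, 0) = (5, -11, 6)
  D1: (4, -10, 6) + (1, 0, -1) = (5, -10, 5)
  D2: (4, -10, 6) + (0, 1, -1) = (4, -9, 5)
  D3: (4, -10, 6) + (-1, 1, 0) = (3, -9, 6)
  D4: (4, -10, 6) + (-1, 0, 1) = (3, -10, 7)
  D5: (4, -10, 6) + (0, -1, 1) = (4, -11, 7)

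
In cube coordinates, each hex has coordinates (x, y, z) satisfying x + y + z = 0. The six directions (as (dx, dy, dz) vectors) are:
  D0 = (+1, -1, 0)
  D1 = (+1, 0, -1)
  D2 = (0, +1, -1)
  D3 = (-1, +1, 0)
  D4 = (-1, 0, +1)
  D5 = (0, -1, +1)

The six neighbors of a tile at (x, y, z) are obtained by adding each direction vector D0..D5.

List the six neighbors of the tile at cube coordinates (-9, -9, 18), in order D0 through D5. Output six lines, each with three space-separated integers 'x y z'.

Center: (-9, -9, 18). Add each direction:
  D0: (-9, -9, 18) + (1, -1, 0) = (-8, -10, 18)
  D1: (-9, -9, 18) + (1, 0, -1) = (-8, -9, 17)
  D2: (-9, -9, 18) + (0, 1, -1) = (-9, -8, 17)
  D3: (-9, -9, 18) + (-1, 1, 0) = (-10, -8, 18)
  D4: (-9, -9, 18) + (-1, 0, 1) = (-10, -9, 19)
  D5: (-9, -9, 18) + (0, -1, 1) = (-9, -10, 19)

Answer: -8 -10 18
-8 -9 17
-9 -8 17
-10 -8 18
-10 -9 19
-9 -10 19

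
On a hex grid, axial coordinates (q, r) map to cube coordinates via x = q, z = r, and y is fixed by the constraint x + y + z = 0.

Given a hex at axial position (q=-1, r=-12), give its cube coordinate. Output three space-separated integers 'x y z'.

Answer: -1 13 -12

Derivation:
x = q = -1
z = r = -12
y = -x - z = -(-1) - (-12) = 13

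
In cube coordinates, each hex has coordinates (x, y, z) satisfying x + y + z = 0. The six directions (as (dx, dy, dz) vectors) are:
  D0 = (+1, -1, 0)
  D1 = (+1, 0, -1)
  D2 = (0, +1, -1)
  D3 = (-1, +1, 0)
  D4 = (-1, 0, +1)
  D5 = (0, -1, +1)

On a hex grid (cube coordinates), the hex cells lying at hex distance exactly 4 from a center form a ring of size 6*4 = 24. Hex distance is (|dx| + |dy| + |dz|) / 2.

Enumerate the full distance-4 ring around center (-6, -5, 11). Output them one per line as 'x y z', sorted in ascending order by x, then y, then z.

Walk ring at distance 4 from (-6, -5, 11):
Start at center + D4*4 = (-10, -5, 15)
  hex 0: (-10, -5, 15)
  hex 1: (-9, -6, 15)
  hex 2: (-8, -7, 15)
  hex 3: (-7, -8, 15)
  hex 4: (-6, -9, 15)
  hex 5: (-5, -9, 14)
  hex 6: (-4, -9, 13)
  hex 7: (-3, -9, 12)
  hex 8: (-2, -9, 11)
  hex 9: (-2, -8, 10)
  hex 10: (-2, -7, 9)
  hex 11: (-2, -6, 8)
  hex 12: (-2, -5, 7)
  hex 13: (-3, -4, 7)
  hex 14: (-4, -3, 7)
  hex 15: (-5, -2, 7)
  hex 16: (-6, -1, 7)
  hex 17: (-7, -1, 8)
  hex 18: (-8, -1, 9)
  hex 19: (-9, -1, 10)
  hex 20: (-10, -1, 11)
  hex 21: (-10, -2, 12)
  hex 22: (-10, -3, 13)
  hex 23: (-10, -4, 14)
Sorted: 24 hexes.

Answer: -10 -5 15
-10 -4 14
-10 -3 13
-10 -2 12
-10 -1 11
-9 -6 15
-9 -1 10
-8 -7 15
-8 -1 9
-7 -8 15
-7 -1 8
-6 -9 15
-6 -1 7
-5 -9 14
-5 -2 7
-4 -9 13
-4 -3 7
-3 -9 12
-3 -4 7
-2 -9 11
-2 -8 10
-2 -7 9
-2 -6 8
-2 -5 7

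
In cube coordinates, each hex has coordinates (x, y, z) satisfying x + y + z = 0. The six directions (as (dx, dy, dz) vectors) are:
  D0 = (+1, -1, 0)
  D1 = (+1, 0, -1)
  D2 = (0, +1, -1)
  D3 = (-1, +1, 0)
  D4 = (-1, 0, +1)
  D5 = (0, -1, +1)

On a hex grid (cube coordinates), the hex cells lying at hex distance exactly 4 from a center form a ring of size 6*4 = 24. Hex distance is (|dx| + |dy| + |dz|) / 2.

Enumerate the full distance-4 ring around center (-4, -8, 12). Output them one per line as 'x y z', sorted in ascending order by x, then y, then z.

Answer: -8 -8 16
-8 -7 15
-8 -6 14
-8 -5 13
-8 -4 12
-7 -9 16
-7 -4 11
-6 -10 16
-6 -4 10
-5 -11 16
-5 -4 9
-4 -12 16
-4 -4 8
-3 -12 15
-3 -5 8
-2 -12 14
-2 -6 8
-1 -12 13
-1 -7 8
0 -12 12
0 -11 11
0 -10 10
0 -9 9
0 -8 8

Derivation:
Walk ring at distance 4 from (-4, -8, 12):
Start at center + D4*4 = (-8, -8, 16)
  hex 0: (-8, -8, 16)
  hex 1: (-7, -9, 16)
  hex 2: (-6, -10, 16)
  hex 3: (-5, -11, 16)
  hex 4: (-4, -12, 16)
  hex 5: (-3, -12, 15)
  hex 6: (-2, -12, 14)
  hex 7: (-1, -12, 13)
  hex 8: (0, -12, 12)
  hex 9: (0, -11, 11)
  hex 10: (0, -10, 10)
  hex 11: (0, -9, 9)
  hex 12: (0, -8, 8)
  hex 13: (-1, -7, 8)
  hex 14: (-2, -6, 8)
  hex 15: (-3, -5, 8)
  hex 16: (-4, -4, 8)
  hex 17: (-5, -4, 9)
  hex 18: (-6, -4, 10)
  hex 19: (-7, -4, 11)
  hex 20: (-8, -4, 12)
  hex 21: (-8, -5, 13)
  hex 22: (-8, -6, 14)
  hex 23: (-8, -7, 15)
Sorted: 24 hexes.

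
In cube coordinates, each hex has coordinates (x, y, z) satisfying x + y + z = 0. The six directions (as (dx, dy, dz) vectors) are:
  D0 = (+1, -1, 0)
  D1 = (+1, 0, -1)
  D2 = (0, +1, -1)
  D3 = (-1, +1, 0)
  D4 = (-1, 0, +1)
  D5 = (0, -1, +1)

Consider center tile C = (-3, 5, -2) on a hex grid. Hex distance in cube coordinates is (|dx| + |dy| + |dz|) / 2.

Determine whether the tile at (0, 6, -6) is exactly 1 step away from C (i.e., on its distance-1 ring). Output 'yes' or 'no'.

Answer: no

Derivation:
|px - cx| = |0 - (-3)| = 3
|py - cy| = |6 - 5| = 1
|pz - cz| = |-6 - (-2)| = 4
distance = (3+1+4)/2 = 8/2 = 4
radius = 1; distance != radius -> no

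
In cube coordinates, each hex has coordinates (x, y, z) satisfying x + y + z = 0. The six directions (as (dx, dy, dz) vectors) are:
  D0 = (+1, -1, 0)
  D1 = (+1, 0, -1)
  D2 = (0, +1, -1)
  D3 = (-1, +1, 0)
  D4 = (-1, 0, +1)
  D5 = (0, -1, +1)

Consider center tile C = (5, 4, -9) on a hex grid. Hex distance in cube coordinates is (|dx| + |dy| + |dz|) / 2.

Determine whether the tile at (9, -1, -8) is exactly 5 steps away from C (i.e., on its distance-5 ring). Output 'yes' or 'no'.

Answer: yes

Derivation:
|px - cx| = |9 - 5| = 4
|py - cy| = |-1 - 4| = 5
|pz - cz| = |-8 - (-9)| = 1
distance = (4+5+1)/2 = 10/2 = 5
radius = 5; distance == radius -> yes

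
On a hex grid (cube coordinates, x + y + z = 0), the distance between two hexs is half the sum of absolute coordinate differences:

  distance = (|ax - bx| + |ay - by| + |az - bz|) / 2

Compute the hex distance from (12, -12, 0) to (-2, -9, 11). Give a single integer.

Answer: 14

Derivation:
|ax - bx| = |12 - (-2)| = 14
|ay - by| = |-12 - (-9)| = 3
|az - bz| = |0 - 11| = 11
distance = (14 + 3 + 11) / 2 = 28 / 2 = 14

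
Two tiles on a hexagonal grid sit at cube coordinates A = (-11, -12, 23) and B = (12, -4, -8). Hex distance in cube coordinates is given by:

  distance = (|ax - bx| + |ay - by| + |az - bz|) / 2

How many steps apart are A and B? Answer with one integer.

Answer: 31

Derivation:
|ax - bx| = |-11 - 12| = 23
|ay - by| = |-12 - (-4)| = 8
|az - bz| = |23 - (-8)| = 31
distance = (23 + 8 + 31) / 2 = 62 / 2 = 31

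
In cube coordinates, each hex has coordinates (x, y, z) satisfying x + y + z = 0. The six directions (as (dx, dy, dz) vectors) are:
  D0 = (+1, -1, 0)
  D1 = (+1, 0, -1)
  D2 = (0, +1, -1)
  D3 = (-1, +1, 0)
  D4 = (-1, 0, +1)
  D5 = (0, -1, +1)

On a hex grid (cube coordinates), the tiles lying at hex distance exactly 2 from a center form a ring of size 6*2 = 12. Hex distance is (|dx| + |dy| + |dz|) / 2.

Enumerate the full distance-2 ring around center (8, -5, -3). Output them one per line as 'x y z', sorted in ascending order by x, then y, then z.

Walk ring at distance 2 from (8, -5, -3):
Start at center + D4*2 = (6, -5, -1)
  hex 0: (6, -5, -1)
  hex 1: (7, -6, -1)
  hex 2: (8, -7, -1)
  hex 3: (9, -7, -2)
  hex 4: (10, -7, -3)
  hex 5: (10, -6, -4)
  hex 6: (10, -5, -5)
  hex 7: (9, -4, -5)
  hex 8: (8, -3, -5)
  hex 9: (7, -3, -4)
  hex 10: (6, -3, -3)
  hex 11: (6, -4, -2)
Sorted: 12 hexes.

Answer: 6 -5 -1
6 -4 -2
6 -3 -3
7 -6 -1
7 -3 -4
8 -7 -1
8 -3 -5
9 -7 -2
9 -4 -5
10 -7 -3
10 -6 -4
10 -5 -5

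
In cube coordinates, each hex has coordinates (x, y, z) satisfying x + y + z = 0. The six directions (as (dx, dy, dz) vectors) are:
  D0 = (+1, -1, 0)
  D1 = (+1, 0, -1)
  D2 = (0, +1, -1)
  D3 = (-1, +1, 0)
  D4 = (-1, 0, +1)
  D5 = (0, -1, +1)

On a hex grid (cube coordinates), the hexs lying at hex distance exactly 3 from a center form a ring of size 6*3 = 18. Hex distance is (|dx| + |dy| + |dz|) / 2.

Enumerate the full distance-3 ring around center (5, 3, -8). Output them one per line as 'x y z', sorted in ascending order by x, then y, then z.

Walk ring at distance 3 from (5, 3, -8):
Start at center + D4*3 = (2, 3, -5)
  hex 0: (2, 3, -5)
  hex 1: (3, 2, -5)
  hex 2: (4, 1, -5)
  hex 3: (5, 0, -5)
  hex 4: (6, 0, -6)
  hex 5: (7, 0, -7)
  hex 6: (8, 0, -8)
  hex 7: (8, 1, -9)
  hex 8: (8, 2, -10)
  hex 9: (8, 3, -11)
  hex 10: (7, 4, -11)
  hex 11: (6, 5, -11)
  hex 12: (5, 6, -11)
  hex 13: (4, 6, -10)
  hex 14: (3, 6, -9)
  hex 15: (2, 6, -8)
  hex 16: (2, 5, -7)
  hex 17: (2, 4, -6)
Sorted: 18 hexes.

Answer: 2 3 -5
2 4 -6
2 5 -7
2 6 -8
3 2 -5
3 6 -9
4 1 -5
4 6 -10
5 0 -5
5 6 -11
6 0 -6
6 5 -11
7 0 -7
7 4 -11
8 0 -8
8 1 -9
8 2 -10
8 3 -11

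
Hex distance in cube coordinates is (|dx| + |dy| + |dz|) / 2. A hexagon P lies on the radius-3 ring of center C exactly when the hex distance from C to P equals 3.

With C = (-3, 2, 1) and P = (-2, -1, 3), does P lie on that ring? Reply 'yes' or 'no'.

|px - cx| = |-2 - (-3)| = 1
|py - cy| = |-1 - 2| = 3
|pz - cz| = |3 - 1| = 2
distance = (1+3+2)/2 = 6/2 = 3
radius = 3; distance == radius -> yes

Answer: yes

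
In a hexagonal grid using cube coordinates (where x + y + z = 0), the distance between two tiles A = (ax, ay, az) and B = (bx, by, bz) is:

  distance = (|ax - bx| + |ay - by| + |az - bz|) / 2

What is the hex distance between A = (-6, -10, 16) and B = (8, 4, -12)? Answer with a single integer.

|ax - bx| = |-6 - 8| = 14
|ay - by| = |-10 - 4| = 14
|az - bz| = |16 - (-12)| = 28
distance = (14 + 14 + 28) / 2 = 56 / 2 = 28

Answer: 28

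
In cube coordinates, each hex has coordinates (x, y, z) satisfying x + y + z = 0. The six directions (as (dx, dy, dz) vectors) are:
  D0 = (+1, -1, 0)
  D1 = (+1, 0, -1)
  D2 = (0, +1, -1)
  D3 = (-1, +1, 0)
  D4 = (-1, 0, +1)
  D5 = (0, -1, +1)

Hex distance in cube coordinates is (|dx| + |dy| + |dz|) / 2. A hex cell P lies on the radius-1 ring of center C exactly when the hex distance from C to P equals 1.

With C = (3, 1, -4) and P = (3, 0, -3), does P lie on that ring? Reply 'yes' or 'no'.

Answer: yes

Derivation:
|px - cx| = |3 - 3| = 0
|py - cy| = |0 - 1| = 1
|pz - cz| = |-3 - (-4)| = 1
distance = (0+1+1)/2 = 2/2 = 1
radius = 1; distance == radius -> yes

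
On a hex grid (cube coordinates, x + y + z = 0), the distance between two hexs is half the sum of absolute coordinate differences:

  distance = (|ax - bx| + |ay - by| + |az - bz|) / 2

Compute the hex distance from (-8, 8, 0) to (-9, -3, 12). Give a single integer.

|ax - bx| = |-8 - (-9)| = 1
|ay - by| = |8 - (-3)| = 11
|az - bz| = |0 - 12| = 12
distance = (1 + 11 + 12) / 2 = 24 / 2 = 12

Answer: 12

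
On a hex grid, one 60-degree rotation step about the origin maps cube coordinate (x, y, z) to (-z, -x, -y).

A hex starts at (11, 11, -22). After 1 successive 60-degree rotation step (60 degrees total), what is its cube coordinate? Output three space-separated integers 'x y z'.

Start: (11, 11, -22)
Step 1: (11, 11, -22) -> (-(-22), -(11), -(11)) = (22, -11, -11)

Answer: 22 -11 -11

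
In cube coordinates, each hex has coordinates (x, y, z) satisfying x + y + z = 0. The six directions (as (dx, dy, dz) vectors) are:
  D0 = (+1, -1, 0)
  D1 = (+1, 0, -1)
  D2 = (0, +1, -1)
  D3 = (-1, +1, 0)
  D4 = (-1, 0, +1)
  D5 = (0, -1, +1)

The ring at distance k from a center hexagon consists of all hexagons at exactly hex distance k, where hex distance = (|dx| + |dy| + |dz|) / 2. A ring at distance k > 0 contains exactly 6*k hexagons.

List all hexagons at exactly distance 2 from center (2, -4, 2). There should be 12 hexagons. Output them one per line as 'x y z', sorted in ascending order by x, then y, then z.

Walk ring at distance 2 from (2, -4, 2):
Start at center + D4*2 = (0, -4, 4)
  hex 0: (0, -4, 4)
  hex 1: (1, -5, 4)
  hex 2: (2, -6, 4)
  hex 3: (3, -6, 3)
  hex 4: (4, -6, 2)
  hex 5: (4, -5, 1)
  hex 6: (4, -4, 0)
  hex 7: (3, -3, 0)
  hex 8: (2, -2, 0)
  hex 9: (1, -2, 1)
  hex 10: (0, -2, 2)
  hex 11: (0, -3, 3)
Sorted: 12 hexes.

Answer: 0 -4 4
0 -3 3
0 -2 2
1 -5 4
1 -2 1
2 -6 4
2 -2 0
3 -6 3
3 -3 0
4 -6 2
4 -5 1
4 -4 0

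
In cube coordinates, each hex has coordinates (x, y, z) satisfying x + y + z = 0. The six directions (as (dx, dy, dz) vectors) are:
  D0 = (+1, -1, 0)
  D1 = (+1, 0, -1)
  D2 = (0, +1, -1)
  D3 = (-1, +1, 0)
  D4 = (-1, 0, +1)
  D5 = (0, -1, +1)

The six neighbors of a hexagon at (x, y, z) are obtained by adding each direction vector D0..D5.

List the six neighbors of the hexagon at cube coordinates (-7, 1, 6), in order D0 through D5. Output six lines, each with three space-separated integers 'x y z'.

Center: (-7, 1, 6). Add each direction:
  D0: (-7, 1, 6) + (1, -1, 0) = (-6, 0, 6)
  D1: (-7, 1, 6) + (1, 0, -1) = (-6, 1, 5)
  D2: (-7, 1, 6) + (0, 1, -1) = (-7, 2, 5)
  D3: (-7, 1, 6) + (-1, 1, 0) = (-8, 2, 6)
  D4: (-7, 1, 6) + (-1, 0, 1) = (-8, 1, 7)
  D5: (-7, 1, 6) + (0, -1, 1) = (-7, 0, 7)

Answer: -6 0 6
-6 1 5
-7 2 5
-8 2 6
-8 1 7
-7 0 7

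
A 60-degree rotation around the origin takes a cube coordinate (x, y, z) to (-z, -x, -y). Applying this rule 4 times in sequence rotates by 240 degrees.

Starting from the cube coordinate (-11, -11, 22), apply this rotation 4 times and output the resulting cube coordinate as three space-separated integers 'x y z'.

Answer: 22 -11 -11

Derivation:
Start: (-11, -11, 22)
Step 1: (-11, -11, 22) -> (-(22), -(-11), -(-11)) = (-22, 11, 11)
Step 2: (-22, 11, 11) -> (-(11), -(-22), -(11)) = (-11, 22, -11)
Step 3: (-11, 22, -11) -> (-(-11), -(-11), -(22)) = (11, 11, -22)
Step 4: (11, 11, -22) -> (-(-22), -(11), -(11)) = (22, -11, -11)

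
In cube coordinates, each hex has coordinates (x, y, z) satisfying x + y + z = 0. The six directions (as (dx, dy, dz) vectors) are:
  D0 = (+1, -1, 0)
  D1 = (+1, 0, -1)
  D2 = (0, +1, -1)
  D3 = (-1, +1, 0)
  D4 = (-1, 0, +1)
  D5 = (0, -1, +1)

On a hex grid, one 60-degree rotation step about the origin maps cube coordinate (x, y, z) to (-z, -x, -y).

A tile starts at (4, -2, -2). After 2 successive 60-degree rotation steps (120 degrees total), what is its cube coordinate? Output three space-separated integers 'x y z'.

Answer: -2 -2 4

Derivation:
Start: (4, -2, -2)
Step 1: (4, -2, -2) -> (-(-2), -(4), -(-2)) = (2, -4, 2)
Step 2: (2, -4, 2) -> (-(2), -(2), -(-4)) = (-2, -2, 4)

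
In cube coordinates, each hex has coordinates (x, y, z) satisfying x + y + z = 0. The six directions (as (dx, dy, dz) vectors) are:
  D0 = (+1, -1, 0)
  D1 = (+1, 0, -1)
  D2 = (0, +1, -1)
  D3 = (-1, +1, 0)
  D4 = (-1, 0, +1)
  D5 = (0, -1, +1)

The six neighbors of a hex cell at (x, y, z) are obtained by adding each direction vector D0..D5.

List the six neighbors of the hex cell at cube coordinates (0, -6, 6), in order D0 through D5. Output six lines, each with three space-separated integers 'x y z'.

Answer: 1 -7 6
1 -6 5
0 -5 5
-1 -5 6
-1 -6 7
0 -7 7

Derivation:
Center: (0, -6, 6). Add each direction:
  D0: (0, -6, 6) + (1, -1, 0) = (1, -7, 6)
  D1: (0, -6, 6) + (1, 0, -1) = (1, -6, 5)
  D2: (0, -6, 6) + (0, 1, -1) = (0, -5, 5)
  D3: (0, -6, 6) + (-1, 1, 0) = (-1, -5, 6)
  D4: (0, -6, 6) + (-1, 0, 1) = (-1, -6, 7)
  D5: (0, -6, 6) + (0, -1, 1) = (0, -7, 7)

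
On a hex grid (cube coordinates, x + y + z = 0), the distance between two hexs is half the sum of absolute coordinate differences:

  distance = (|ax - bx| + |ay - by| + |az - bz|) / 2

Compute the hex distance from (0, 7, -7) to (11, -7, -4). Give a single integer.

|ax - bx| = |0 - 11| = 11
|ay - by| = |7 - (-7)| = 14
|az - bz| = |-7 - (-4)| = 3
distance = (11 + 14 + 3) / 2 = 28 / 2 = 14

Answer: 14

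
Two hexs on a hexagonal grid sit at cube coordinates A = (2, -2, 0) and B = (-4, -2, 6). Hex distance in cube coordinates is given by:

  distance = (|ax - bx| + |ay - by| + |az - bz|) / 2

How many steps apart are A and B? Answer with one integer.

Answer: 6

Derivation:
|ax - bx| = |2 - (-4)| = 6
|ay - by| = |-2 - (-2)| = 0
|az - bz| = |0 - 6| = 6
distance = (6 + 0 + 6) / 2 = 12 / 2 = 6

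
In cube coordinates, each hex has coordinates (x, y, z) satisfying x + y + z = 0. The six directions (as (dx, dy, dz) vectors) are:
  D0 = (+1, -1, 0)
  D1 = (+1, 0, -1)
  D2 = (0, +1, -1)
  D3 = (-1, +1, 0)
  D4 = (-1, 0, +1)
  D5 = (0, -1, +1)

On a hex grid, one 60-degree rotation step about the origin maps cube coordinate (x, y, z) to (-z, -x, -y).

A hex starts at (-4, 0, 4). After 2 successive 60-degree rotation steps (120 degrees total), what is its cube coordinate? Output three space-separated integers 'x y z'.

Start: (-4, 0, 4)
Step 1: (-4, 0, 4) -> (-(4), -(-4), -(0)) = (-4, 4, 0)
Step 2: (-4, 4, 0) -> (-(0), -(-4), -(4)) = (0, 4, -4)

Answer: 0 4 -4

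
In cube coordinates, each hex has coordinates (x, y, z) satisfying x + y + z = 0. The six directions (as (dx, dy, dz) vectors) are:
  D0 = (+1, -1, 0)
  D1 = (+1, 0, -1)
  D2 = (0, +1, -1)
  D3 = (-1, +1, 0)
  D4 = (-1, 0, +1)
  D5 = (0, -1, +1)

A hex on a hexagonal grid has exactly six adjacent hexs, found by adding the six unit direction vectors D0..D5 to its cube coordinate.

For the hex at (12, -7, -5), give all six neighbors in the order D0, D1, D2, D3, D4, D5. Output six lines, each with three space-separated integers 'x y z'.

Center: (12, -7, -5). Add each direction:
  D0: (12, -7, -5) + (1, -1, 0) = (13, -8, -5)
  D1: (12, -7, -5) + (1, 0, -1) = (13, -7, -6)
  D2: (12, -7, -5) + (0, 1, -1) = (12, -6, -6)
  D3: (12, -7, -5) + (-1, 1, 0) = (11, -6, -5)
  D4: (12, -7, -5) + (-1, 0, 1) = (11, -7, -4)
  D5: (12, -7, -5) + (0, -1, 1) = (12, -8, -4)

Answer: 13 -8 -5
13 -7 -6
12 -6 -6
11 -6 -5
11 -7 -4
12 -8 -4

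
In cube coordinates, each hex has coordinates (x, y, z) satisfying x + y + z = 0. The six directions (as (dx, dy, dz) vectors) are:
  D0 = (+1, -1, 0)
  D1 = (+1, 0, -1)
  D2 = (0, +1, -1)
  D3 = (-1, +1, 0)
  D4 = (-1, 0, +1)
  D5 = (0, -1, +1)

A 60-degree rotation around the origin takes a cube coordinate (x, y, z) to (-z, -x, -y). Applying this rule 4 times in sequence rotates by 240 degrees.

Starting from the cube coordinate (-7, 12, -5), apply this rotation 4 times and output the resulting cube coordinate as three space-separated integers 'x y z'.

Answer: -5 -7 12

Derivation:
Start: (-7, 12, -5)
Step 1: (-7, 12, -5) -> (-(-5), -(-7), -(12)) = (5, 7, -12)
Step 2: (5, 7, -12) -> (-(-12), -(5), -(7)) = (12, -5, -7)
Step 3: (12, -5, -7) -> (-(-7), -(12), -(-5)) = (7, -12, 5)
Step 4: (7, -12, 5) -> (-(5), -(7), -(-12)) = (-5, -7, 12)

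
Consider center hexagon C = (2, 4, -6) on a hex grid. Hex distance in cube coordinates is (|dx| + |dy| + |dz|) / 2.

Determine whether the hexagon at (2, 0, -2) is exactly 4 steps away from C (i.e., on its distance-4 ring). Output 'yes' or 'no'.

|px - cx| = |2 - 2| = 0
|py - cy| = |0 - 4| = 4
|pz - cz| = |-2 - (-6)| = 4
distance = (0+4+4)/2 = 8/2 = 4
radius = 4; distance == radius -> yes

Answer: yes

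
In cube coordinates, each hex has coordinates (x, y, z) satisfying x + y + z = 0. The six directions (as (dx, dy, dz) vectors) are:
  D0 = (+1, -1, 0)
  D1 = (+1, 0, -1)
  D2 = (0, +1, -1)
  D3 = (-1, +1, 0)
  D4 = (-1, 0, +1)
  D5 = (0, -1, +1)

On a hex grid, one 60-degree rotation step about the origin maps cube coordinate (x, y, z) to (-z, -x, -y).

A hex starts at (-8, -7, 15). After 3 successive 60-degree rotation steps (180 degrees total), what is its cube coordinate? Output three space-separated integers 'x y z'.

Answer: 8 7 -15

Derivation:
Start: (-8, -7, 15)
Step 1: (-8, -7, 15) -> (-(15), -(-8), -(-7)) = (-15, 8, 7)
Step 2: (-15, 8, 7) -> (-(7), -(-15), -(8)) = (-7, 15, -8)
Step 3: (-7, 15, -8) -> (-(-8), -(-7), -(15)) = (8, 7, -15)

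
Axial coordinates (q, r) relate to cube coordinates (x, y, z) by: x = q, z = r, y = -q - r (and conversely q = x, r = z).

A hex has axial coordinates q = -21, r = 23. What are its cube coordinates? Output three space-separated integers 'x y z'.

x = q = -21
z = r = 23
y = -x - z = -(-21) - (23) = -2

Answer: -21 -2 23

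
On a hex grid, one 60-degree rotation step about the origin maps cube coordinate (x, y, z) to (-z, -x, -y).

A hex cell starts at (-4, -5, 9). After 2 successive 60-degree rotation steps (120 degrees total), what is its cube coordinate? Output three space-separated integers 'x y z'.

Start: (-4, -5, 9)
Step 1: (-4, -5, 9) -> (-(9), -(-4), -(-5)) = (-9, 4, 5)
Step 2: (-9, 4, 5) -> (-(5), -(-9), -(4)) = (-5, 9, -4)

Answer: -5 9 -4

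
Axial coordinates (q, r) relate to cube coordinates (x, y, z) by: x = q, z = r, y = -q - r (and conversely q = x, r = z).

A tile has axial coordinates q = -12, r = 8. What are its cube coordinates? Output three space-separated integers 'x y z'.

x = q = -12
z = r = 8
y = -x - z = -(-12) - (8) = 4

Answer: -12 4 8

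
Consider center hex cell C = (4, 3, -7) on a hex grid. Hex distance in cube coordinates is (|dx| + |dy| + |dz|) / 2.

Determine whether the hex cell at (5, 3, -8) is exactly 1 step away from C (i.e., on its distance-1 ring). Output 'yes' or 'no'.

Answer: yes

Derivation:
|px - cx| = |5 - 4| = 1
|py - cy| = |3 - 3| = 0
|pz - cz| = |-8 - (-7)| = 1
distance = (1+0+1)/2 = 2/2 = 1
radius = 1; distance == radius -> yes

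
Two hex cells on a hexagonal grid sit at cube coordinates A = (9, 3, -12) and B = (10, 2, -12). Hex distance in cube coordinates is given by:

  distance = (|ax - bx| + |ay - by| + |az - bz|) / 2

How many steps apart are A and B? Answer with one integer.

|ax - bx| = |9 - 10| = 1
|ay - by| = |3 - 2| = 1
|az - bz| = |-12 - (-12)| = 0
distance = (1 + 1 + 0) / 2 = 2 / 2 = 1

Answer: 1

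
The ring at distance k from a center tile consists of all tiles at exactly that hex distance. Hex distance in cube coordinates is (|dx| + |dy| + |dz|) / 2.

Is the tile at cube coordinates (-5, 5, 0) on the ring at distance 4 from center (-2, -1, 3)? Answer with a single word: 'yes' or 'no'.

|px - cx| = |-5 - (-2)| = 3
|py - cy| = |5 - (-1)| = 6
|pz - cz| = |0 - 3| = 3
distance = (3+6+3)/2 = 12/2 = 6
radius = 4; distance != radius -> no

Answer: no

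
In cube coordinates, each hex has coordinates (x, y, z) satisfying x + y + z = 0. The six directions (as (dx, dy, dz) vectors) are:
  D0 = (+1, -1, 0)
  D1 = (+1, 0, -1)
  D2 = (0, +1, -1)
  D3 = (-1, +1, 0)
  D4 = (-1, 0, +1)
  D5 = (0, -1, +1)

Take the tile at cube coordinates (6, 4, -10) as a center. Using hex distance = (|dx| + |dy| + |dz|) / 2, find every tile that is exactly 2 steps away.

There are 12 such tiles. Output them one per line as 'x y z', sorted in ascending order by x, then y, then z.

Answer: 4 4 -8
4 5 -9
4 6 -10
5 3 -8
5 6 -11
6 2 -8
6 6 -12
7 2 -9
7 5 -12
8 2 -10
8 3 -11
8 4 -12

Derivation:
Walk ring at distance 2 from (6, 4, -10):
Start at center + D4*2 = (4, 4, -8)
  hex 0: (4, 4, -8)
  hex 1: (5, 3, -8)
  hex 2: (6, 2, -8)
  hex 3: (7, 2, -9)
  hex 4: (8, 2, -10)
  hex 5: (8, 3, -11)
  hex 6: (8, 4, -12)
  hex 7: (7, 5, -12)
  hex 8: (6, 6, -12)
  hex 9: (5, 6, -11)
  hex 10: (4, 6, -10)
  hex 11: (4, 5, -9)
Sorted: 12 hexes.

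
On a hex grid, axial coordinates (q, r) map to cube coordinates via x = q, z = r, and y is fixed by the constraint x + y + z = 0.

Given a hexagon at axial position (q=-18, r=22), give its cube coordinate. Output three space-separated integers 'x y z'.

Answer: -18 -4 22

Derivation:
x = q = -18
z = r = 22
y = -x - z = -(-18) - (22) = -4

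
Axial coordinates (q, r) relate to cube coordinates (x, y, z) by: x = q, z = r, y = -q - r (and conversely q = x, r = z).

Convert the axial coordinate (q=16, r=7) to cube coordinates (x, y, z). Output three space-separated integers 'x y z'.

x = q = 16
z = r = 7
y = -x - z = -(16) - (7) = -23

Answer: 16 -23 7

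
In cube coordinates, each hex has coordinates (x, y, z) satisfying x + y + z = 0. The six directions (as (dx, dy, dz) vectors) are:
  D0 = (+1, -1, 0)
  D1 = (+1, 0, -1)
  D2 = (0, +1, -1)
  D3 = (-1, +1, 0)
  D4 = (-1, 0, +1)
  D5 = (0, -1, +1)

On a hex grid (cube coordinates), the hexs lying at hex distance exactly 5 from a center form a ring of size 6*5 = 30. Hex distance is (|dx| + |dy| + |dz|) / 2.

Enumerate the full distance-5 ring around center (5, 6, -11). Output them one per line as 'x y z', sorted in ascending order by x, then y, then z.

Walk ring at distance 5 from (5, 6, -11):
Start at center + D4*5 = (0, 6, -6)
  hex 0: (0, 6, -6)
  hex 1: (1, 5, -6)
  hex 2: (2, 4, -6)
  hex 3: (3, 3, -6)
  hex 4: (4, 2, -6)
  hex 5: (5, 1, -6)
  hex 6: (6, 1, -7)
  hex 7: (7, 1, -8)
  hex 8: (8, 1, -9)
  hex 9: (9, 1, -10)
  hex 10: (10, 1, -11)
  hex 11: (10, 2, -12)
  hex 12: (10, 3, -13)
  hex 13: (10, 4, -14)
  hex 14: (10, 5, -15)
  hex 15: (10, 6, -16)
  hex 16: (9, 7, -16)
  hex 17: (8, 8, -16)
  hex 18: (7, 9, -16)
  hex 19: (6, 10, -16)
  hex 20: (5, 11, -16)
  hex 21: (4, 11, -15)
  hex 22: (3, 11, -14)
  hex 23: (2, 11, -13)
  hex 24: (1, 11, -12)
  hex 25: (0, 11, -11)
  hex 26: (0, 10, -10)
  hex 27: (0, 9, -9)
  hex 28: (0, 8, -8)
  hex 29: (0, 7, -7)
Sorted: 30 hexes.

Answer: 0 6 -6
0 7 -7
0 8 -8
0 9 -9
0 10 -10
0 11 -11
1 5 -6
1 11 -12
2 4 -6
2 11 -13
3 3 -6
3 11 -14
4 2 -6
4 11 -15
5 1 -6
5 11 -16
6 1 -7
6 10 -16
7 1 -8
7 9 -16
8 1 -9
8 8 -16
9 1 -10
9 7 -16
10 1 -11
10 2 -12
10 3 -13
10 4 -14
10 5 -15
10 6 -16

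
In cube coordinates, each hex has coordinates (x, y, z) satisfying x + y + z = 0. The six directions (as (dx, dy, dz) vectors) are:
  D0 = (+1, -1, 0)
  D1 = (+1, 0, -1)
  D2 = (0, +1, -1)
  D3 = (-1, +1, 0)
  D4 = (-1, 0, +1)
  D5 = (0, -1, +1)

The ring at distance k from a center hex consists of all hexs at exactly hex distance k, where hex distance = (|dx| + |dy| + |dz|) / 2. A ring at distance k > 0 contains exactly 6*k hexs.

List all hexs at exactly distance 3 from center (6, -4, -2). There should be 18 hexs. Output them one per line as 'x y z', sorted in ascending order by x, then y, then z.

Answer: 3 -4 1
3 -3 0
3 -2 -1
3 -1 -2
4 -5 1
4 -1 -3
5 -6 1
5 -1 -4
6 -7 1
6 -1 -5
7 -7 0
7 -2 -5
8 -7 -1
8 -3 -5
9 -7 -2
9 -6 -3
9 -5 -4
9 -4 -5

Derivation:
Walk ring at distance 3 from (6, -4, -2):
Start at center + D4*3 = (3, -4, 1)
  hex 0: (3, -4, 1)
  hex 1: (4, -5, 1)
  hex 2: (5, -6, 1)
  hex 3: (6, -7, 1)
  hex 4: (7, -7, 0)
  hex 5: (8, -7, -1)
  hex 6: (9, -7, -2)
  hex 7: (9, -6, -3)
  hex 8: (9, -5, -4)
  hex 9: (9, -4, -5)
  hex 10: (8, -3, -5)
  hex 11: (7, -2, -5)
  hex 12: (6, -1, -5)
  hex 13: (5, -1, -4)
  hex 14: (4, -1, -3)
  hex 15: (3, -1, -2)
  hex 16: (3, -2, -1)
  hex 17: (3, -3, 0)
Sorted: 18 hexes.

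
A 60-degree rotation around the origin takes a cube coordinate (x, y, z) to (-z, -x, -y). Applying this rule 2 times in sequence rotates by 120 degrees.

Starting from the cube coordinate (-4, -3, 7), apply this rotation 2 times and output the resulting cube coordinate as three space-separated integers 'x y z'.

Answer: -3 7 -4

Derivation:
Start: (-4, -3, 7)
Step 1: (-4, -3, 7) -> (-(7), -(-4), -(-3)) = (-7, 4, 3)
Step 2: (-7, 4, 3) -> (-(3), -(-7), -(4)) = (-3, 7, -4)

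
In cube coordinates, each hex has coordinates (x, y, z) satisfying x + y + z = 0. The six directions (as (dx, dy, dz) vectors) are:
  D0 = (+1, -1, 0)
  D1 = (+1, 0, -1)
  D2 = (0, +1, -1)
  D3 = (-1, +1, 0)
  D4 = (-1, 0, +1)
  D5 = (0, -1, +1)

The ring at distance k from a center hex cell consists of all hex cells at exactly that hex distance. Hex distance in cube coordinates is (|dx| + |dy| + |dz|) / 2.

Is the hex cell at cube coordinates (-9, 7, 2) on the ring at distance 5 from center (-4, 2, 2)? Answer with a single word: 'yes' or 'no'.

|px - cx| = |-9 - (-4)| = 5
|py - cy| = |7 - 2| = 5
|pz - cz| = |2 - 2| = 0
distance = (5+5+0)/2 = 10/2 = 5
radius = 5; distance == radius -> yes

Answer: yes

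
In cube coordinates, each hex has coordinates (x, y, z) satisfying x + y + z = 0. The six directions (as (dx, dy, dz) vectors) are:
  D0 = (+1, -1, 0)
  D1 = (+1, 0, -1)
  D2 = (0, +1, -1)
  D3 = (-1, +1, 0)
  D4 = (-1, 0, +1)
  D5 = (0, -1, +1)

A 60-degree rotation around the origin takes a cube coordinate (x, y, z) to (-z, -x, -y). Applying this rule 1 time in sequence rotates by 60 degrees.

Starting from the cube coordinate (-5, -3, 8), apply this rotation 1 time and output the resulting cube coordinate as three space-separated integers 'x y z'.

Start: (-5, -3, 8)
Step 1: (-5, -3, 8) -> (-(8), -(-5), -(-3)) = (-8, 5, 3)

Answer: -8 5 3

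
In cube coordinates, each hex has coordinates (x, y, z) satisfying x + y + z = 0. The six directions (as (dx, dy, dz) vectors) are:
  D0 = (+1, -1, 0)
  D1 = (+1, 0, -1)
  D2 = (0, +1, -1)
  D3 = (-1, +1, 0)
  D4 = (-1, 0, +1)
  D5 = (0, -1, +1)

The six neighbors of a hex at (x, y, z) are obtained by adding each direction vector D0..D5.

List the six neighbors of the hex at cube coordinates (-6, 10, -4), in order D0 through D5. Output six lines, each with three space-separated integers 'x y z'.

Answer: -5 9 -4
-5 10 -5
-6 11 -5
-7 11 -4
-7 10 -3
-6 9 -3

Derivation:
Center: (-6, 10, -4). Add each direction:
  D0: (-6, 10, -4) + (1, -1, 0) = (-5, 9, -4)
  D1: (-6, 10, -4) + (1, 0, -1) = (-5, 10, -5)
  D2: (-6, 10, -4) + (0, 1, -1) = (-6, 11, -5)
  D3: (-6, 10, -4) + (-1, 1, 0) = (-7, 11, -4)
  D4: (-6, 10, -4) + (-1, 0, 1) = (-7, 10, -3)
  D5: (-6, 10, -4) + (0, -1, 1) = (-6, 9, -3)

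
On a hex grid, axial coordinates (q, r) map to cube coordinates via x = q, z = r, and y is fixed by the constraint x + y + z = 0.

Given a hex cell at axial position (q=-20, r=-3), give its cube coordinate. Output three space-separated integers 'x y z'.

x = q = -20
z = r = -3
y = -x - z = -(-20) - (-3) = 23

Answer: -20 23 -3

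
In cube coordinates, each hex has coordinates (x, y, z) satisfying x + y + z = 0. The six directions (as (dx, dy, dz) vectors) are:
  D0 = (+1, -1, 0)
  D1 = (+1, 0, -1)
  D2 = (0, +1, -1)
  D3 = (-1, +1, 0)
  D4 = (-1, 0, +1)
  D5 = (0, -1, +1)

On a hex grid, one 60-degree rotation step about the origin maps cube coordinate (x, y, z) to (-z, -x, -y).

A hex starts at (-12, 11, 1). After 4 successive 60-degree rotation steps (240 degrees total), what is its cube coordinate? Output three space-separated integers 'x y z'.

Answer: 1 -12 11

Derivation:
Start: (-12, 11, 1)
Step 1: (-12, 11, 1) -> (-(1), -(-12), -(11)) = (-1, 12, -11)
Step 2: (-1, 12, -11) -> (-(-11), -(-1), -(12)) = (11, 1, -12)
Step 3: (11, 1, -12) -> (-(-12), -(11), -(1)) = (12, -11, -1)
Step 4: (12, -11, -1) -> (-(-1), -(12), -(-11)) = (1, -12, 11)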